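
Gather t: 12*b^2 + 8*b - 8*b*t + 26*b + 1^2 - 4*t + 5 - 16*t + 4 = 12*b^2 + 34*b + t*(-8*b - 20) + 10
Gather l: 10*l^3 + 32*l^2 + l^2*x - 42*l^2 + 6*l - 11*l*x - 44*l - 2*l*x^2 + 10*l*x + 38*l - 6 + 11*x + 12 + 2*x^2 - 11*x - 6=10*l^3 + l^2*(x - 10) + l*(-2*x^2 - x) + 2*x^2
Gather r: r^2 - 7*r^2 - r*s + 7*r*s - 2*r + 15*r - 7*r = -6*r^2 + r*(6*s + 6)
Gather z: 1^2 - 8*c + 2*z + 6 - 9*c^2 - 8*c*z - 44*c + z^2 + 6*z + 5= -9*c^2 - 52*c + z^2 + z*(8 - 8*c) + 12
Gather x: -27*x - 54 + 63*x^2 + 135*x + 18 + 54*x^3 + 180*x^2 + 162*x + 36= 54*x^3 + 243*x^2 + 270*x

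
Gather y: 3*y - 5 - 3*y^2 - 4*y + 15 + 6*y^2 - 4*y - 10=3*y^2 - 5*y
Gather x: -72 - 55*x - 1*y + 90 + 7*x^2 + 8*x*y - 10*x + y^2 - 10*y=7*x^2 + x*(8*y - 65) + y^2 - 11*y + 18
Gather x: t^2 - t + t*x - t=t^2 + t*x - 2*t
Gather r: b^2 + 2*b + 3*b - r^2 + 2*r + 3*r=b^2 + 5*b - r^2 + 5*r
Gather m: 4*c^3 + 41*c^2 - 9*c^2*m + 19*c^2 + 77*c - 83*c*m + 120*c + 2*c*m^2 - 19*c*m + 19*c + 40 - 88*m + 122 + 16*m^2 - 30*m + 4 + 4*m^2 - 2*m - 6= 4*c^3 + 60*c^2 + 216*c + m^2*(2*c + 20) + m*(-9*c^2 - 102*c - 120) + 160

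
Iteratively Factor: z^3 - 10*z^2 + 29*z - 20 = (z - 1)*(z^2 - 9*z + 20) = (z - 4)*(z - 1)*(z - 5)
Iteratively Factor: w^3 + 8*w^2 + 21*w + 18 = (w + 2)*(w^2 + 6*w + 9) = (w + 2)*(w + 3)*(w + 3)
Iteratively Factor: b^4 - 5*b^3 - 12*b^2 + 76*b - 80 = (b - 2)*(b^3 - 3*b^2 - 18*b + 40) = (b - 2)*(b + 4)*(b^2 - 7*b + 10) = (b - 5)*(b - 2)*(b + 4)*(b - 2)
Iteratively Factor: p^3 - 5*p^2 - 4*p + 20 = (p - 2)*(p^2 - 3*p - 10) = (p - 2)*(p + 2)*(p - 5)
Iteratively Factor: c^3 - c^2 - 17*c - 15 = (c + 3)*(c^2 - 4*c - 5) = (c - 5)*(c + 3)*(c + 1)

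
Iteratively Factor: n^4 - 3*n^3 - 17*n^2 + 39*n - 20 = (n - 1)*(n^3 - 2*n^2 - 19*n + 20) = (n - 1)*(n + 4)*(n^2 - 6*n + 5) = (n - 1)^2*(n + 4)*(n - 5)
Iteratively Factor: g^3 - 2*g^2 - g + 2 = (g - 1)*(g^2 - g - 2) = (g - 1)*(g + 1)*(g - 2)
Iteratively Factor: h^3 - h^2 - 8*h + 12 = (h - 2)*(h^2 + h - 6) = (h - 2)*(h + 3)*(h - 2)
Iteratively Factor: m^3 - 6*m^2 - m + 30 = (m - 3)*(m^2 - 3*m - 10) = (m - 5)*(m - 3)*(m + 2)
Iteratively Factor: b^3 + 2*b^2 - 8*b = (b - 2)*(b^2 + 4*b) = b*(b - 2)*(b + 4)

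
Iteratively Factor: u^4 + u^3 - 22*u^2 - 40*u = (u + 2)*(u^3 - u^2 - 20*u) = (u + 2)*(u + 4)*(u^2 - 5*u) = u*(u + 2)*(u + 4)*(u - 5)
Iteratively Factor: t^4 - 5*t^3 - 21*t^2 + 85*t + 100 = (t + 1)*(t^3 - 6*t^2 - 15*t + 100) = (t - 5)*(t + 1)*(t^2 - t - 20) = (t - 5)^2*(t + 1)*(t + 4)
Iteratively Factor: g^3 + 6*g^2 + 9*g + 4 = (g + 1)*(g^2 + 5*g + 4) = (g + 1)^2*(g + 4)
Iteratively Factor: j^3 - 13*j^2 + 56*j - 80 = (j - 4)*(j^2 - 9*j + 20) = (j - 4)^2*(j - 5)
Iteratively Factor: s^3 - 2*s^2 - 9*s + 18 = (s - 3)*(s^2 + s - 6) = (s - 3)*(s - 2)*(s + 3)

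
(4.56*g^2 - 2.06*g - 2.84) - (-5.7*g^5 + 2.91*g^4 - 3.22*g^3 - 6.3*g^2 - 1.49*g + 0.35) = 5.7*g^5 - 2.91*g^4 + 3.22*g^3 + 10.86*g^2 - 0.57*g - 3.19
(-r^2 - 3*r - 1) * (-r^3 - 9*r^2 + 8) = r^5 + 12*r^4 + 28*r^3 + r^2 - 24*r - 8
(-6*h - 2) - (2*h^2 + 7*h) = -2*h^2 - 13*h - 2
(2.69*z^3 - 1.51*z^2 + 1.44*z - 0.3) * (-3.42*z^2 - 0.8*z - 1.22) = -9.1998*z^5 + 3.0122*z^4 - 6.9986*z^3 + 1.7162*z^2 - 1.5168*z + 0.366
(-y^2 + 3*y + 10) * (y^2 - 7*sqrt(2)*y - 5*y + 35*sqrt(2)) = -y^4 + 8*y^3 + 7*sqrt(2)*y^3 - 56*sqrt(2)*y^2 - 5*y^2 - 50*y + 35*sqrt(2)*y + 350*sqrt(2)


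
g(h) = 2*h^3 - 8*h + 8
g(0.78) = 2.71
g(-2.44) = -1.53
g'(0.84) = -3.77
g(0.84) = 2.47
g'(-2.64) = 33.82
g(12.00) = 3368.00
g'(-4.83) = 131.97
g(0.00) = 8.00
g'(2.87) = 41.42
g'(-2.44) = 27.72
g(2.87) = 32.32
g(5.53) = 301.98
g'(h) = 6*h^2 - 8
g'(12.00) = 856.00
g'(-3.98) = 87.04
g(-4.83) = -178.72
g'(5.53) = 175.49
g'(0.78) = -4.35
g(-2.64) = -7.68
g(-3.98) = -86.25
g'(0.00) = -8.00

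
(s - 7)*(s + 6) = s^2 - s - 42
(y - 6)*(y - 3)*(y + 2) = y^3 - 7*y^2 + 36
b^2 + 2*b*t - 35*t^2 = (b - 5*t)*(b + 7*t)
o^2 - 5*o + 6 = (o - 3)*(o - 2)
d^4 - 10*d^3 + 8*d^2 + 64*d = d*(d - 8)*(d - 4)*(d + 2)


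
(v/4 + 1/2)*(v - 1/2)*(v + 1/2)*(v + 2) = v^4/4 + v^3 + 15*v^2/16 - v/4 - 1/4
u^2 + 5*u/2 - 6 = (u - 3/2)*(u + 4)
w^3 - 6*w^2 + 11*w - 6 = (w - 3)*(w - 2)*(w - 1)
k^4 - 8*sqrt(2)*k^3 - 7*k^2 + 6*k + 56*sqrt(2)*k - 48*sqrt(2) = (k - 2)*(k - 1)*(k + 3)*(k - 8*sqrt(2))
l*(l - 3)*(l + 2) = l^3 - l^2 - 6*l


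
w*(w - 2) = w^2 - 2*w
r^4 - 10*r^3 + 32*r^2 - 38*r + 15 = (r - 5)*(r - 3)*(r - 1)^2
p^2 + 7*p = p*(p + 7)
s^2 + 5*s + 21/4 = (s + 3/2)*(s + 7/2)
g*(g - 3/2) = g^2 - 3*g/2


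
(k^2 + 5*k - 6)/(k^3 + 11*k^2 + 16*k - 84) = (k - 1)/(k^2 + 5*k - 14)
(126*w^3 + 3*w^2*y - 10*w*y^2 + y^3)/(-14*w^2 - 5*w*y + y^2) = (-18*w^2 - 3*w*y + y^2)/(2*w + y)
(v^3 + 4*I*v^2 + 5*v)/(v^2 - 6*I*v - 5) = v*(v + 5*I)/(v - 5*I)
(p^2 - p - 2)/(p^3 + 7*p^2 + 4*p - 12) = (p^2 - p - 2)/(p^3 + 7*p^2 + 4*p - 12)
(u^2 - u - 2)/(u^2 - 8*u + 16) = (u^2 - u - 2)/(u^2 - 8*u + 16)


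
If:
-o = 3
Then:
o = -3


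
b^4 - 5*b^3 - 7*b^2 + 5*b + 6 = (b - 6)*(b - 1)*(b + 1)^2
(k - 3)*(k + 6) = k^2 + 3*k - 18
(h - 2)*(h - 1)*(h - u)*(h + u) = h^4 - 3*h^3 - h^2*u^2 + 2*h^2 + 3*h*u^2 - 2*u^2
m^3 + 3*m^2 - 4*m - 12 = (m - 2)*(m + 2)*(m + 3)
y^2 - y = y*(y - 1)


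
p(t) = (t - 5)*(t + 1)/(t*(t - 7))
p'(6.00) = -2.31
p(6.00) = -1.17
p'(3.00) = -0.22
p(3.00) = 0.67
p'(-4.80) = -0.05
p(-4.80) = 0.66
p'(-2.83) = -0.11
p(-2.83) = 0.52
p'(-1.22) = -0.51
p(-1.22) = 0.14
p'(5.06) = -0.64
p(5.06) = -0.04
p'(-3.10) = -0.10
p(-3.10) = 0.54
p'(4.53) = -0.41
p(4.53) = 0.23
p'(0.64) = -1.80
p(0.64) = 1.76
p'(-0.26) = -10.61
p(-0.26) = -2.06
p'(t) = (t - 5)/(t*(t - 7)) + (t + 1)/(t*(t - 7)) - (t - 5)*(t + 1)/(t*(t - 7)^2) - (t - 5)*(t + 1)/(t^2*(t - 7)) = (-3*t^2 + 10*t - 35)/(t^2*(t^2 - 14*t + 49))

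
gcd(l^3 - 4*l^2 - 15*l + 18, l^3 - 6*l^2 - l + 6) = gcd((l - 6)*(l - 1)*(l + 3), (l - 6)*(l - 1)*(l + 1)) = l^2 - 7*l + 6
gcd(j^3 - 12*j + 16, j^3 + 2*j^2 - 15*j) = 1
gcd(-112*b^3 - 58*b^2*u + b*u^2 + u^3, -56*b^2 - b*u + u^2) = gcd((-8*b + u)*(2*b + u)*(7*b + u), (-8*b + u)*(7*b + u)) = -56*b^2 - b*u + u^2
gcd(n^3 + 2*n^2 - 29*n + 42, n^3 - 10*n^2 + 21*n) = n - 3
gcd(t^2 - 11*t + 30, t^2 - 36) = t - 6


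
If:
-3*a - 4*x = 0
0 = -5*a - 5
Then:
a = -1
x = 3/4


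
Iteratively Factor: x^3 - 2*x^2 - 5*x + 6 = (x + 2)*(x^2 - 4*x + 3) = (x - 3)*(x + 2)*(x - 1)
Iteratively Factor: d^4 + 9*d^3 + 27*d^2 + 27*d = (d)*(d^3 + 9*d^2 + 27*d + 27) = d*(d + 3)*(d^2 + 6*d + 9) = d*(d + 3)^2*(d + 3)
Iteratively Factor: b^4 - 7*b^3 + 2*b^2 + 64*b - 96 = (b + 3)*(b^3 - 10*b^2 + 32*b - 32) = (b - 4)*(b + 3)*(b^2 - 6*b + 8) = (b - 4)*(b - 2)*(b + 3)*(b - 4)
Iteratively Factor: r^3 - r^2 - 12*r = (r + 3)*(r^2 - 4*r) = (r - 4)*(r + 3)*(r)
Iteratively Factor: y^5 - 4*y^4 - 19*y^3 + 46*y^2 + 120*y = (y - 5)*(y^4 + y^3 - 14*y^2 - 24*y) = y*(y - 5)*(y^3 + y^2 - 14*y - 24) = y*(y - 5)*(y + 3)*(y^2 - 2*y - 8) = y*(y - 5)*(y + 2)*(y + 3)*(y - 4)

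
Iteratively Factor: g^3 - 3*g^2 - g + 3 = (g - 3)*(g^2 - 1) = (g - 3)*(g - 1)*(g + 1)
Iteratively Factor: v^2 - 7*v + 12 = (v - 3)*(v - 4)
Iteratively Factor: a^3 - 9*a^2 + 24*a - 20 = (a - 2)*(a^2 - 7*a + 10) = (a - 5)*(a - 2)*(a - 2)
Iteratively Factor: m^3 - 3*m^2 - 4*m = (m - 4)*(m^2 + m) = m*(m - 4)*(m + 1)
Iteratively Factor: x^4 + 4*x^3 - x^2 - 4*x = (x + 1)*(x^3 + 3*x^2 - 4*x) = x*(x + 1)*(x^2 + 3*x - 4) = x*(x - 1)*(x + 1)*(x + 4)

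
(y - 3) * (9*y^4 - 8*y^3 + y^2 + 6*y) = 9*y^5 - 35*y^4 + 25*y^3 + 3*y^2 - 18*y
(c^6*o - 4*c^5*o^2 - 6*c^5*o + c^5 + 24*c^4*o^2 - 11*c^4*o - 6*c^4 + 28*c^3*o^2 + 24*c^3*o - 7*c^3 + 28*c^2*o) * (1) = c^6*o - 4*c^5*o^2 - 6*c^5*o + c^5 + 24*c^4*o^2 - 11*c^4*o - 6*c^4 + 28*c^3*o^2 + 24*c^3*o - 7*c^3 + 28*c^2*o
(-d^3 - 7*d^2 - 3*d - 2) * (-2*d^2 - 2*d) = 2*d^5 + 16*d^4 + 20*d^3 + 10*d^2 + 4*d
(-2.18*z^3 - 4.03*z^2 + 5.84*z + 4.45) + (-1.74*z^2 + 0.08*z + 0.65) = -2.18*z^3 - 5.77*z^2 + 5.92*z + 5.1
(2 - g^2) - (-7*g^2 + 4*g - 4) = 6*g^2 - 4*g + 6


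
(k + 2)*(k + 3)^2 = k^3 + 8*k^2 + 21*k + 18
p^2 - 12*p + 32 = (p - 8)*(p - 4)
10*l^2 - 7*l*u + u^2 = (-5*l + u)*(-2*l + u)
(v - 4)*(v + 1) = v^2 - 3*v - 4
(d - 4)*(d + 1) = d^2 - 3*d - 4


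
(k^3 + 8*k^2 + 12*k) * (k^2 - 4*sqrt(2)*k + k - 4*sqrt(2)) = k^5 - 4*sqrt(2)*k^4 + 9*k^4 - 36*sqrt(2)*k^3 + 20*k^3 - 80*sqrt(2)*k^2 + 12*k^2 - 48*sqrt(2)*k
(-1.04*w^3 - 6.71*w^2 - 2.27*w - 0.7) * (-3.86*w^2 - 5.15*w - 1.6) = 4.0144*w^5 + 31.2566*w^4 + 44.9827*w^3 + 25.1285*w^2 + 7.237*w + 1.12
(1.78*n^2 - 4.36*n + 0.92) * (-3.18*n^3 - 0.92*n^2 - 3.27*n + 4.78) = -5.6604*n^5 + 12.2272*n^4 - 4.735*n^3 + 21.9192*n^2 - 23.8492*n + 4.3976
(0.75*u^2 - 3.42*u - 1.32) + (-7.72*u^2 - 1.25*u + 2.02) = -6.97*u^2 - 4.67*u + 0.7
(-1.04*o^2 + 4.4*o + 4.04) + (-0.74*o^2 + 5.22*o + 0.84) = -1.78*o^2 + 9.62*o + 4.88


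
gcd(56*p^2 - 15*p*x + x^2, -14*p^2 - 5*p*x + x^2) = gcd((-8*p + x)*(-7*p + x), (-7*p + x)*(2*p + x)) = -7*p + x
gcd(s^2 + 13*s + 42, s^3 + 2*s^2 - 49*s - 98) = s + 7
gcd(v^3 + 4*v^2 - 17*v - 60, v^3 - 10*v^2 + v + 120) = v + 3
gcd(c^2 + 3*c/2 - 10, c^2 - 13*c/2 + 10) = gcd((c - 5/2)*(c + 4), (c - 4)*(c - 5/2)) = c - 5/2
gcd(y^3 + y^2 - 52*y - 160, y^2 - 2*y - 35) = y + 5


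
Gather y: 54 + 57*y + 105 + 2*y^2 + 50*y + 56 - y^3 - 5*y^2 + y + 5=-y^3 - 3*y^2 + 108*y + 220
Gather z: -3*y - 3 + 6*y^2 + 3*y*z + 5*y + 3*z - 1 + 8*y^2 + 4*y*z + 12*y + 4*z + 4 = 14*y^2 + 14*y + z*(7*y + 7)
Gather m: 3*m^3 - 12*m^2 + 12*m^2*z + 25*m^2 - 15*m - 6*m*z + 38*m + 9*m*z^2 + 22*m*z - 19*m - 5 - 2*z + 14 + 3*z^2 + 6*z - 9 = 3*m^3 + m^2*(12*z + 13) + m*(9*z^2 + 16*z + 4) + 3*z^2 + 4*z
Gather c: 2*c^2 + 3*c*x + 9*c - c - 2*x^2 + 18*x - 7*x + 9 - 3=2*c^2 + c*(3*x + 8) - 2*x^2 + 11*x + 6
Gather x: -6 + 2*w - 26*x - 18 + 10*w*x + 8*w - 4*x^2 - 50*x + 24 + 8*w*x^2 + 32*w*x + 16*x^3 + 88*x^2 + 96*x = 10*w + 16*x^3 + x^2*(8*w + 84) + x*(42*w + 20)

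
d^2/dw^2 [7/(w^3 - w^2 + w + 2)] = 14*((1 - 3*w)*(w^3 - w^2 + w + 2) + (3*w^2 - 2*w + 1)^2)/(w^3 - w^2 + w + 2)^3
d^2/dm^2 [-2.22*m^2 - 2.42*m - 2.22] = -4.44000000000000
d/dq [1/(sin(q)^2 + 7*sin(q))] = -(2*sin(q) + 7)*cos(q)/((sin(q) + 7)^2*sin(q)^2)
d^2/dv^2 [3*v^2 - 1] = 6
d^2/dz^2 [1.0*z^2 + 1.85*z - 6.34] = 2.00000000000000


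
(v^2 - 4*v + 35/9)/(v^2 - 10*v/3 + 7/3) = (v - 5/3)/(v - 1)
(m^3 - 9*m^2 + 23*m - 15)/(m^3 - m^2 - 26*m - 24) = (-m^3 + 9*m^2 - 23*m + 15)/(-m^3 + m^2 + 26*m + 24)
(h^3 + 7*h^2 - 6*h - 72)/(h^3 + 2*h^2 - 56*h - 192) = (h - 3)/(h - 8)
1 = 1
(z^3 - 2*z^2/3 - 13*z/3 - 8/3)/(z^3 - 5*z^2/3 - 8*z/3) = (z + 1)/z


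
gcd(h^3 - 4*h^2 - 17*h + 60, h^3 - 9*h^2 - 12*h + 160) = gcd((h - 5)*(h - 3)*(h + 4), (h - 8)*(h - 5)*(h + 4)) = h^2 - h - 20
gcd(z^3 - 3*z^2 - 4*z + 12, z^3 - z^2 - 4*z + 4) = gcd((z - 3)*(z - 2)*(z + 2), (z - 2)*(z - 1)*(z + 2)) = z^2 - 4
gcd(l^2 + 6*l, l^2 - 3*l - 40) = 1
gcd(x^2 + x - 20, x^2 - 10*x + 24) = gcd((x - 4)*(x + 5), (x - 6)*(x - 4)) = x - 4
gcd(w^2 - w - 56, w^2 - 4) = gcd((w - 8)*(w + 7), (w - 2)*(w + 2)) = 1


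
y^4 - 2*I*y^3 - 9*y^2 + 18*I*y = y*(y - 3)*(y + 3)*(y - 2*I)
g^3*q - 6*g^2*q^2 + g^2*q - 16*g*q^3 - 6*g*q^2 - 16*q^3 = (g - 8*q)*(g + 2*q)*(g*q + q)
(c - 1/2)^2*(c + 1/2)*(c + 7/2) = c^4 + 3*c^3 - 2*c^2 - 3*c/4 + 7/16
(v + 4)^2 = v^2 + 8*v + 16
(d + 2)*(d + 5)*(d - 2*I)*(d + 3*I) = d^4 + 7*d^3 + I*d^3 + 16*d^2 + 7*I*d^2 + 42*d + 10*I*d + 60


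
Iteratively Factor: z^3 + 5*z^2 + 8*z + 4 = (z + 2)*(z^2 + 3*z + 2) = (z + 2)^2*(z + 1)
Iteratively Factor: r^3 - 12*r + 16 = (r + 4)*(r^2 - 4*r + 4) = (r - 2)*(r + 4)*(r - 2)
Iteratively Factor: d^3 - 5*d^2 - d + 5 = (d - 5)*(d^2 - 1) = (d - 5)*(d - 1)*(d + 1)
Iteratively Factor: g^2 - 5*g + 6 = (g - 2)*(g - 3)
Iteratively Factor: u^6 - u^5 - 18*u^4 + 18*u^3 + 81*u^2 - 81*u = (u + 3)*(u^5 - 4*u^4 - 6*u^3 + 36*u^2 - 27*u) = (u + 3)^2*(u^4 - 7*u^3 + 15*u^2 - 9*u) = (u - 3)*(u + 3)^2*(u^3 - 4*u^2 + 3*u) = (u - 3)*(u - 1)*(u + 3)^2*(u^2 - 3*u) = u*(u - 3)*(u - 1)*(u + 3)^2*(u - 3)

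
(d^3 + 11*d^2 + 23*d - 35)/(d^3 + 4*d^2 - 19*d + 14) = (d + 5)/(d - 2)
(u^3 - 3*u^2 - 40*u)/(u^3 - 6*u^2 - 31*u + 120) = u/(u - 3)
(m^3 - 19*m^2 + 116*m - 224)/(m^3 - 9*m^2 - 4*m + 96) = (m - 7)/(m + 3)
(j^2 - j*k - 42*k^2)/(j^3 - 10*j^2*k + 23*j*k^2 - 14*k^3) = (j + 6*k)/(j^2 - 3*j*k + 2*k^2)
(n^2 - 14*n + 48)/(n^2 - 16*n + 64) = (n - 6)/(n - 8)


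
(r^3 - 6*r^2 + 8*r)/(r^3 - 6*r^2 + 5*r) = (r^2 - 6*r + 8)/(r^2 - 6*r + 5)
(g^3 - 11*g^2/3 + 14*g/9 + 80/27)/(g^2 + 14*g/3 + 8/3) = (9*g^2 - 39*g + 40)/(9*(g + 4))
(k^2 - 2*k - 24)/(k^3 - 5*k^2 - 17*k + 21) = (k^2 - 2*k - 24)/(k^3 - 5*k^2 - 17*k + 21)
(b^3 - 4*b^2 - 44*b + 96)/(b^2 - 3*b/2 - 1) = 2*(b^2 - 2*b - 48)/(2*b + 1)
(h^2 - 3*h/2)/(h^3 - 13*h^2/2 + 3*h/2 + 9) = h/(h^2 - 5*h - 6)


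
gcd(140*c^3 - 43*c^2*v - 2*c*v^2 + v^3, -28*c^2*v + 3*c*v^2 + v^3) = -28*c^2 + 3*c*v + v^2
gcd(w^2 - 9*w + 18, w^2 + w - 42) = w - 6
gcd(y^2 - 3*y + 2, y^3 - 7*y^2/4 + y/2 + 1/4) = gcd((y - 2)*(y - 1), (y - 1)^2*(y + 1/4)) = y - 1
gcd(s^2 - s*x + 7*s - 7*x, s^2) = 1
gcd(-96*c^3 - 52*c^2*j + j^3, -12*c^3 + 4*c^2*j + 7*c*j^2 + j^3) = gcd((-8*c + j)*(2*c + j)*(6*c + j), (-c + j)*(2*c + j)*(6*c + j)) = 12*c^2 + 8*c*j + j^2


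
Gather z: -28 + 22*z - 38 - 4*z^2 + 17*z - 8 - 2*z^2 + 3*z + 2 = -6*z^2 + 42*z - 72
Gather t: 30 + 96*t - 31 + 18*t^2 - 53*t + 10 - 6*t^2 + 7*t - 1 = 12*t^2 + 50*t + 8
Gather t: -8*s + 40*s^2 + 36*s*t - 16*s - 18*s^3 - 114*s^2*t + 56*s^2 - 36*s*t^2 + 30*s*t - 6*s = -18*s^3 + 96*s^2 - 36*s*t^2 - 30*s + t*(-114*s^2 + 66*s)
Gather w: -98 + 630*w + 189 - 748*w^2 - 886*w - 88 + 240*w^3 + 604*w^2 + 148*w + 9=240*w^3 - 144*w^2 - 108*w + 12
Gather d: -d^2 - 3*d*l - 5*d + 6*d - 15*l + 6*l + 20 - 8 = -d^2 + d*(1 - 3*l) - 9*l + 12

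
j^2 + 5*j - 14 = (j - 2)*(j + 7)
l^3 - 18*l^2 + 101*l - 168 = (l - 8)*(l - 7)*(l - 3)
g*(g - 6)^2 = g^3 - 12*g^2 + 36*g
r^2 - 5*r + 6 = (r - 3)*(r - 2)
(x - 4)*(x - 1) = x^2 - 5*x + 4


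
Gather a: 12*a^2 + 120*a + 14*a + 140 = 12*a^2 + 134*a + 140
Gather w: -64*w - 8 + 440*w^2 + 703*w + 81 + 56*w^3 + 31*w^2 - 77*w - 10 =56*w^3 + 471*w^2 + 562*w + 63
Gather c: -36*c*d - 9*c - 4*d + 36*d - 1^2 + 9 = c*(-36*d - 9) + 32*d + 8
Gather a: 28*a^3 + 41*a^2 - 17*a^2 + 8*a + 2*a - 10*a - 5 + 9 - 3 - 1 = 28*a^3 + 24*a^2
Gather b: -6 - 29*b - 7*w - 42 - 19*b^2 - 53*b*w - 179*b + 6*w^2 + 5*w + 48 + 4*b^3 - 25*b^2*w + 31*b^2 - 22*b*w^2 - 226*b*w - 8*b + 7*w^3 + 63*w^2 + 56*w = 4*b^3 + b^2*(12 - 25*w) + b*(-22*w^2 - 279*w - 216) + 7*w^3 + 69*w^2 + 54*w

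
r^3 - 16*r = r*(r - 4)*(r + 4)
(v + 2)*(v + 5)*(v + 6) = v^3 + 13*v^2 + 52*v + 60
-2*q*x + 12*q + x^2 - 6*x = (-2*q + x)*(x - 6)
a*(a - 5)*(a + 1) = a^3 - 4*a^2 - 5*a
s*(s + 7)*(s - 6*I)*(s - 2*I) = s^4 + 7*s^3 - 8*I*s^3 - 12*s^2 - 56*I*s^2 - 84*s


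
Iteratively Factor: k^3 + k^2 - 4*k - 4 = (k + 2)*(k^2 - k - 2) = (k - 2)*(k + 2)*(k + 1)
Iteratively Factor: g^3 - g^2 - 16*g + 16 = (g + 4)*(g^2 - 5*g + 4) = (g - 1)*(g + 4)*(g - 4)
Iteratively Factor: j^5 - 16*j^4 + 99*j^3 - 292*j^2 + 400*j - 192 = (j - 4)*(j^4 - 12*j^3 + 51*j^2 - 88*j + 48) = (j - 4)*(j - 3)*(j^3 - 9*j^2 + 24*j - 16) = (j - 4)^2*(j - 3)*(j^2 - 5*j + 4) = (j - 4)^3*(j - 3)*(j - 1)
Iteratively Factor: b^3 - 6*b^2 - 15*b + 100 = (b - 5)*(b^2 - b - 20) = (b - 5)^2*(b + 4)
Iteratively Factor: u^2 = (u)*(u)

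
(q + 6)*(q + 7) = q^2 + 13*q + 42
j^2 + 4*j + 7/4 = (j + 1/2)*(j + 7/2)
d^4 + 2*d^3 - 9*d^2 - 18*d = d*(d - 3)*(d + 2)*(d + 3)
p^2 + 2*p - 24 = (p - 4)*(p + 6)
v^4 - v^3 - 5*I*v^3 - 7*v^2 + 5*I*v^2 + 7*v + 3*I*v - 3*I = (v - 1)*(v - 3*I)*(v - I)^2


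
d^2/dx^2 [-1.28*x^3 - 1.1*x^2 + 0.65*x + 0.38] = -7.68*x - 2.2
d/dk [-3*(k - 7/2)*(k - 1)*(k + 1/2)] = -9*k^2 + 24*k - 15/4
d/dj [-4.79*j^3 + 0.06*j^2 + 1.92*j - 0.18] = -14.37*j^2 + 0.12*j + 1.92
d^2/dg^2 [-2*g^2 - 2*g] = -4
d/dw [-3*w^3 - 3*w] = -9*w^2 - 3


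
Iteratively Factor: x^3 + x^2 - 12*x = (x)*(x^2 + x - 12) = x*(x - 3)*(x + 4)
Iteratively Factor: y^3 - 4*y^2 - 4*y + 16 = (y - 2)*(y^2 - 2*y - 8) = (y - 2)*(y + 2)*(y - 4)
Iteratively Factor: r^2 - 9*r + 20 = (r - 4)*(r - 5)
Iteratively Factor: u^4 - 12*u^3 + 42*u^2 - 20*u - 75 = (u - 5)*(u^3 - 7*u^2 + 7*u + 15) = (u - 5)*(u - 3)*(u^2 - 4*u - 5) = (u - 5)*(u - 3)*(u + 1)*(u - 5)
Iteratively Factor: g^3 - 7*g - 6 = (g + 1)*(g^2 - g - 6) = (g - 3)*(g + 1)*(g + 2)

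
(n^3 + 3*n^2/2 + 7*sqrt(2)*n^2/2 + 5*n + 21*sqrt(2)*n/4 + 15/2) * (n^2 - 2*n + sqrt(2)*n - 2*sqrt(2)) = n^5 - n^4/2 + 9*sqrt(2)*n^4/2 - 9*sqrt(2)*n^3/4 + 9*n^3 - 17*sqrt(2)*n^2/2 - 6*n^2 - 36*n - 5*sqrt(2)*n/2 - 15*sqrt(2)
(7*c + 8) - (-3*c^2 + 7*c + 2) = 3*c^2 + 6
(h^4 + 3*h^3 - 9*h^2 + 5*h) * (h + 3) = h^5 + 6*h^4 - 22*h^2 + 15*h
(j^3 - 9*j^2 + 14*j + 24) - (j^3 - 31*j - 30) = -9*j^2 + 45*j + 54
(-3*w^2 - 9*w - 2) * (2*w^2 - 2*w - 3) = -6*w^4 - 12*w^3 + 23*w^2 + 31*w + 6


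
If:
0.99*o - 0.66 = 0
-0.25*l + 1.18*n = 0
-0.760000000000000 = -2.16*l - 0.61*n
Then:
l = 0.33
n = 0.07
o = 0.67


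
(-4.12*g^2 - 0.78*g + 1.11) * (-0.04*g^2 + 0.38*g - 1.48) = 0.1648*g^4 - 1.5344*g^3 + 5.7568*g^2 + 1.5762*g - 1.6428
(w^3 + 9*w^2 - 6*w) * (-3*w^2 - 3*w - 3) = -3*w^5 - 30*w^4 - 12*w^3 - 9*w^2 + 18*w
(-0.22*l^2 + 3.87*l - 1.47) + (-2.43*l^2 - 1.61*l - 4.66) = -2.65*l^2 + 2.26*l - 6.13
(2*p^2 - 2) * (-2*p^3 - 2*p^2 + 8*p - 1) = -4*p^5 - 4*p^4 + 20*p^3 + 2*p^2 - 16*p + 2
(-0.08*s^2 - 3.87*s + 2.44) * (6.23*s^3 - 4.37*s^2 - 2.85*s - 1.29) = -0.4984*s^5 - 23.7605*s^4 + 32.3411*s^3 + 0.4699*s^2 - 1.9617*s - 3.1476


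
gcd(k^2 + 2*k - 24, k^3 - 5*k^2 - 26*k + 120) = k - 4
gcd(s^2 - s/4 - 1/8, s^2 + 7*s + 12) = 1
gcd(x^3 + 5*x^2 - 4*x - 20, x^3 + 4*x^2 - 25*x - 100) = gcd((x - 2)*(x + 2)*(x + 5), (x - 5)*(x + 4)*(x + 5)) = x + 5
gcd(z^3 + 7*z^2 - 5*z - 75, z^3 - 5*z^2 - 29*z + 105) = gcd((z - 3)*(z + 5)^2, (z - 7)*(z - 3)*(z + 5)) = z^2 + 2*z - 15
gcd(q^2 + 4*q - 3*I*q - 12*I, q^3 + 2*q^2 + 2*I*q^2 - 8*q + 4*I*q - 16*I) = q + 4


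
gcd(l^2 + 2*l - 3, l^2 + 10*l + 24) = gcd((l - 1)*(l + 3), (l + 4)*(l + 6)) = 1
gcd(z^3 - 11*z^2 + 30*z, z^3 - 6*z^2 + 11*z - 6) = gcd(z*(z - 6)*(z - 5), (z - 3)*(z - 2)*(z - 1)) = 1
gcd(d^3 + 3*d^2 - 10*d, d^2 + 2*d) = d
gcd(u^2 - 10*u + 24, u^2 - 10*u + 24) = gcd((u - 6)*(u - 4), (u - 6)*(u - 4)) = u^2 - 10*u + 24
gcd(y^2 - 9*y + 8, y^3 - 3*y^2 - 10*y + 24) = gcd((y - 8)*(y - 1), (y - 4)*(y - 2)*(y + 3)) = 1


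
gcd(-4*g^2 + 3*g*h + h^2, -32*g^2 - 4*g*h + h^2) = 4*g + h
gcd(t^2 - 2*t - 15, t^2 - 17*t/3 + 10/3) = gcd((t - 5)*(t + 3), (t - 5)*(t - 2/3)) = t - 5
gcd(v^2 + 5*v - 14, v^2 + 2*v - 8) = v - 2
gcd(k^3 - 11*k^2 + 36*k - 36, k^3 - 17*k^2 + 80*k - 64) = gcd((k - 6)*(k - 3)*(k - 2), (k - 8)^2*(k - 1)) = 1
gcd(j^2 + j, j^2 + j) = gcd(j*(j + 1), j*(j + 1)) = j^2 + j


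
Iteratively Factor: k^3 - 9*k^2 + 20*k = (k - 5)*(k^2 - 4*k) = (k - 5)*(k - 4)*(k)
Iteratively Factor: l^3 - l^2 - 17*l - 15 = (l - 5)*(l^2 + 4*l + 3) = (l - 5)*(l + 3)*(l + 1)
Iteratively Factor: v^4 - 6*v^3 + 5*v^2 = (v)*(v^3 - 6*v^2 + 5*v) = v*(v - 5)*(v^2 - v) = v^2*(v - 5)*(v - 1)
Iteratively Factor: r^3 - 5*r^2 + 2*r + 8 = (r - 2)*(r^2 - 3*r - 4) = (r - 2)*(r + 1)*(r - 4)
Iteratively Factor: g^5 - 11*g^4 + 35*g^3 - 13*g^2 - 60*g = (g - 5)*(g^4 - 6*g^3 + 5*g^2 + 12*g) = (g - 5)*(g + 1)*(g^3 - 7*g^2 + 12*g) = (g - 5)*(g - 3)*(g + 1)*(g^2 - 4*g) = (g - 5)*(g - 4)*(g - 3)*(g + 1)*(g)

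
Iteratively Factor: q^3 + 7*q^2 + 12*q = (q)*(q^2 + 7*q + 12) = q*(q + 4)*(q + 3)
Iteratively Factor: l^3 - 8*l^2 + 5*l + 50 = (l - 5)*(l^2 - 3*l - 10) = (l - 5)^2*(l + 2)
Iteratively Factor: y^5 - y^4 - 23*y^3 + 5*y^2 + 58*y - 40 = (y - 1)*(y^4 - 23*y^2 - 18*y + 40) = (y - 1)*(y + 4)*(y^3 - 4*y^2 - 7*y + 10) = (y - 1)*(y + 2)*(y + 4)*(y^2 - 6*y + 5) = (y - 5)*(y - 1)*(y + 2)*(y + 4)*(y - 1)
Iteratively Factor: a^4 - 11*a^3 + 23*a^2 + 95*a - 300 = (a + 3)*(a^3 - 14*a^2 + 65*a - 100) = (a - 5)*(a + 3)*(a^2 - 9*a + 20) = (a - 5)*(a - 4)*(a + 3)*(a - 5)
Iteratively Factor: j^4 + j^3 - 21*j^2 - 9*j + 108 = (j - 3)*(j^3 + 4*j^2 - 9*j - 36) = (j - 3)*(j + 4)*(j^2 - 9) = (j - 3)^2*(j + 4)*(j + 3)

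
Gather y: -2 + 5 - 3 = 0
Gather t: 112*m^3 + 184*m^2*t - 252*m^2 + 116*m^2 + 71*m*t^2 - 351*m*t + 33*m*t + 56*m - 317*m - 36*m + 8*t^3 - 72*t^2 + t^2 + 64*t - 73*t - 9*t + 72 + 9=112*m^3 - 136*m^2 - 297*m + 8*t^3 + t^2*(71*m - 71) + t*(184*m^2 - 318*m - 18) + 81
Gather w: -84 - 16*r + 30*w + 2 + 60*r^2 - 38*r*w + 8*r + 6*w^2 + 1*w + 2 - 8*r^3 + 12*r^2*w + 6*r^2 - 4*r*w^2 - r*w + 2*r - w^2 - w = -8*r^3 + 66*r^2 - 6*r + w^2*(5 - 4*r) + w*(12*r^2 - 39*r + 30) - 80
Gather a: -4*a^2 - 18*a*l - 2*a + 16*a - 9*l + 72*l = -4*a^2 + a*(14 - 18*l) + 63*l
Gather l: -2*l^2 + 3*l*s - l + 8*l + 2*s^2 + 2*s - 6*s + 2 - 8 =-2*l^2 + l*(3*s + 7) + 2*s^2 - 4*s - 6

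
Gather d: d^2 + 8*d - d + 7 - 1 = d^2 + 7*d + 6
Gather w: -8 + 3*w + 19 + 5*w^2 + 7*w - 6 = 5*w^2 + 10*w + 5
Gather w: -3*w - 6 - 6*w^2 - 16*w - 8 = -6*w^2 - 19*w - 14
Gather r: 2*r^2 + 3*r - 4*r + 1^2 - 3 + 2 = 2*r^2 - r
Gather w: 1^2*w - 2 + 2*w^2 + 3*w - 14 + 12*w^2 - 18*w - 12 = 14*w^2 - 14*w - 28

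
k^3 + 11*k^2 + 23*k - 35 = (k - 1)*(k + 5)*(k + 7)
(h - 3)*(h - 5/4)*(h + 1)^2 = h^4 - 9*h^3/4 - 15*h^2/4 + 13*h/4 + 15/4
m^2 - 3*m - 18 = (m - 6)*(m + 3)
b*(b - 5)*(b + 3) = b^3 - 2*b^2 - 15*b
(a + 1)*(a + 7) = a^2 + 8*a + 7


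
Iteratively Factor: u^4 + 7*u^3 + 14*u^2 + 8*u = (u + 2)*(u^3 + 5*u^2 + 4*u) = u*(u + 2)*(u^2 + 5*u + 4) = u*(u + 2)*(u + 4)*(u + 1)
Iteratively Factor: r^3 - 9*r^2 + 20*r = (r - 4)*(r^2 - 5*r) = r*(r - 4)*(r - 5)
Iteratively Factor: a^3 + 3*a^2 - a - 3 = (a + 3)*(a^2 - 1) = (a - 1)*(a + 3)*(a + 1)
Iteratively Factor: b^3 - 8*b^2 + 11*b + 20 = (b - 5)*(b^2 - 3*b - 4) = (b - 5)*(b + 1)*(b - 4)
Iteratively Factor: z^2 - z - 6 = (z - 3)*(z + 2)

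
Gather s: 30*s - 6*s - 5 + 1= 24*s - 4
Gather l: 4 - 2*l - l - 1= 3 - 3*l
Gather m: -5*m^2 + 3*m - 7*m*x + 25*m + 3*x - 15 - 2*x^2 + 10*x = -5*m^2 + m*(28 - 7*x) - 2*x^2 + 13*x - 15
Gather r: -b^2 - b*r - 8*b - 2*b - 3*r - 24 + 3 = -b^2 - 10*b + r*(-b - 3) - 21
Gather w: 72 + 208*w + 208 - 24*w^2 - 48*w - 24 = -24*w^2 + 160*w + 256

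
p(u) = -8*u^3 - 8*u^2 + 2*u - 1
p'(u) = -24*u^2 - 16*u + 2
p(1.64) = -54.52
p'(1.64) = -88.79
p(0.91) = -11.83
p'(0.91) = -32.43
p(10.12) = -9091.55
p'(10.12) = -2617.87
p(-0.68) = -3.54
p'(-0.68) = 1.78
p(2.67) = -204.96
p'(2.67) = -211.81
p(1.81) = -71.03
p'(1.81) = -105.59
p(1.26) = -27.18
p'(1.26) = -56.26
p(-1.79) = 15.67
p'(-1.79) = -46.26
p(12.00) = -14953.00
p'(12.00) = -3646.00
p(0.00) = -1.00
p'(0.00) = 2.00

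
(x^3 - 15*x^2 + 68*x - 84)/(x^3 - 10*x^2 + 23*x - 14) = (x - 6)/(x - 1)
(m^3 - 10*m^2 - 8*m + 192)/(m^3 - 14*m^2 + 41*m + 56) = (m^2 - 2*m - 24)/(m^2 - 6*m - 7)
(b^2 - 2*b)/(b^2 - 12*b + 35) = b*(b - 2)/(b^2 - 12*b + 35)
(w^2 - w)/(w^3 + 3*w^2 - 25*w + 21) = w/(w^2 + 4*w - 21)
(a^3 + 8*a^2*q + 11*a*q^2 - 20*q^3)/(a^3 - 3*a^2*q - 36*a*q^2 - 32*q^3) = (-a^2 - 4*a*q + 5*q^2)/(-a^2 + 7*a*q + 8*q^2)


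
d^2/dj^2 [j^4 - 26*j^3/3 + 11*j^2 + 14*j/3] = 12*j^2 - 52*j + 22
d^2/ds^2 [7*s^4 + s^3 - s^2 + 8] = 84*s^2 + 6*s - 2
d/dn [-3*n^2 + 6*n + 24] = 6 - 6*n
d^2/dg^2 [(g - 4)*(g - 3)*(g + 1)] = 6*g - 12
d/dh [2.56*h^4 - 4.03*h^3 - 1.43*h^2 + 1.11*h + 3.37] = 10.24*h^3 - 12.09*h^2 - 2.86*h + 1.11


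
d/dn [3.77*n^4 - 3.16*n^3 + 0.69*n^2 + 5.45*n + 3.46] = 15.08*n^3 - 9.48*n^2 + 1.38*n + 5.45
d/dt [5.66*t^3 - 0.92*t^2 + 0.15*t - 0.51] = 16.98*t^2 - 1.84*t + 0.15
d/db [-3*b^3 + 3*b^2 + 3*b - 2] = -9*b^2 + 6*b + 3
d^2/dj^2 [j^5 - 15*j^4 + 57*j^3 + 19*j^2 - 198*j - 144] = 20*j^3 - 180*j^2 + 342*j + 38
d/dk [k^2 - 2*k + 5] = 2*k - 2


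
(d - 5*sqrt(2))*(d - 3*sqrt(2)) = d^2 - 8*sqrt(2)*d + 30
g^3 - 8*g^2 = g^2*(g - 8)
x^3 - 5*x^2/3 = x^2*(x - 5/3)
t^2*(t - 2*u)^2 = t^4 - 4*t^3*u + 4*t^2*u^2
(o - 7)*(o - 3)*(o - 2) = o^3 - 12*o^2 + 41*o - 42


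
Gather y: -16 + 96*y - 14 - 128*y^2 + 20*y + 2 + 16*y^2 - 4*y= -112*y^2 + 112*y - 28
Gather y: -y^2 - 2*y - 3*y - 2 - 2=-y^2 - 5*y - 4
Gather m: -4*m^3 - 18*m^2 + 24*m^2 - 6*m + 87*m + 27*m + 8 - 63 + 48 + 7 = -4*m^3 + 6*m^2 + 108*m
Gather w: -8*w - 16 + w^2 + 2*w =w^2 - 6*w - 16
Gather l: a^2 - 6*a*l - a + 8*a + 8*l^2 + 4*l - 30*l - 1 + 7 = a^2 + 7*a + 8*l^2 + l*(-6*a - 26) + 6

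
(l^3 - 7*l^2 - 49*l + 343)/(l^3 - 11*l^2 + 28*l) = (l^2 - 49)/(l*(l - 4))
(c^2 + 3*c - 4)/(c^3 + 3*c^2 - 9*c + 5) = (c + 4)/(c^2 + 4*c - 5)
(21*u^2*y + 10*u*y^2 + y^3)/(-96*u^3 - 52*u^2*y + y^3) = y*(21*u^2 + 10*u*y + y^2)/(-96*u^3 - 52*u^2*y + y^3)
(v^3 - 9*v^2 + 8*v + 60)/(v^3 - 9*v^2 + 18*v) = (v^2 - 3*v - 10)/(v*(v - 3))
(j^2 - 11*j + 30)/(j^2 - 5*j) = (j - 6)/j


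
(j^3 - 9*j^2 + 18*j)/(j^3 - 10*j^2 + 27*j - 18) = j/(j - 1)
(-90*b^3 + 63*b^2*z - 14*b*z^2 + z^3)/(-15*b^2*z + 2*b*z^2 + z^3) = (30*b^2 - 11*b*z + z^2)/(z*(5*b + z))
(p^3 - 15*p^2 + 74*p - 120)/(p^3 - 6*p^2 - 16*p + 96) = (p - 5)/(p + 4)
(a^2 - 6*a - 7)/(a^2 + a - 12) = (a^2 - 6*a - 7)/(a^2 + a - 12)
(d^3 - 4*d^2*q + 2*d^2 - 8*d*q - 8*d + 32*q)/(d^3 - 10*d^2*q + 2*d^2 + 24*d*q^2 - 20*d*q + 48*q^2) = (-d^2 - 2*d + 8)/(-d^2 + 6*d*q - 2*d + 12*q)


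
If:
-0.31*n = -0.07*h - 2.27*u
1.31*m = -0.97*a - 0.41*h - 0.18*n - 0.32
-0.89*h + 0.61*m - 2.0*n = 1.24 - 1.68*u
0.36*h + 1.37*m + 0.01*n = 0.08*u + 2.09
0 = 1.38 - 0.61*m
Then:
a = -2.50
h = -2.78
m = 2.26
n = 1.56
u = 0.30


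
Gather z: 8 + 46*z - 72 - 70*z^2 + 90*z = -70*z^2 + 136*z - 64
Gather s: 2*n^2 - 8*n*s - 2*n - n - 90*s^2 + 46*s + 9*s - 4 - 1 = 2*n^2 - 3*n - 90*s^2 + s*(55 - 8*n) - 5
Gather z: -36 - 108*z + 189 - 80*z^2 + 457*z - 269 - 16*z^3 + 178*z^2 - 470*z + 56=-16*z^3 + 98*z^2 - 121*z - 60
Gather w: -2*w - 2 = -2*w - 2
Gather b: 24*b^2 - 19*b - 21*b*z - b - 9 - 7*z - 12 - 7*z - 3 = 24*b^2 + b*(-21*z - 20) - 14*z - 24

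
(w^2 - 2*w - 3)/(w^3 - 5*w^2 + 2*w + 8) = (w - 3)/(w^2 - 6*w + 8)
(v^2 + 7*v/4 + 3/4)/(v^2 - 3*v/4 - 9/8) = 2*(v + 1)/(2*v - 3)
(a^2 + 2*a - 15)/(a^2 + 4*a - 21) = (a + 5)/(a + 7)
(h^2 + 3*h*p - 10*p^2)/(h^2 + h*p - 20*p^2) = (-h + 2*p)/(-h + 4*p)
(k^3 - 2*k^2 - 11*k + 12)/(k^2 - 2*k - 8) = (k^2 + 2*k - 3)/(k + 2)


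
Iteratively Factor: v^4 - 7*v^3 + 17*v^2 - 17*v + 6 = (v - 2)*(v^3 - 5*v^2 + 7*v - 3) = (v - 2)*(v - 1)*(v^2 - 4*v + 3) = (v - 2)*(v - 1)^2*(v - 3)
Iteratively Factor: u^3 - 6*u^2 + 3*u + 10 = (u + 1)*(u^2 - 7*u + 10) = (u - 2)*(u + 1)*(u - 5)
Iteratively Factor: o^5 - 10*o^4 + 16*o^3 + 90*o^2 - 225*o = (o + 3)*(o^4 - 13*o^3 + 55*o^2 - 75*o) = (o - 3)*(o + 3)*(o^3 - 10*o^2 + 25*o) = o*(o - 3)*(o + 3)*(o^2 - 10*o + 25) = o*(o - 5)*(o - 3)*(o + 3)*(o - 5)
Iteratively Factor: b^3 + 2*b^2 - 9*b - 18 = (b - 3)*(b^2 + 5*b + 6) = (b - 3)*(b + 2)*(b + 3)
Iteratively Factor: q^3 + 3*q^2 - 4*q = (q + 4)*(q^2 - q) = (q - 1)*(q + 4)*(q)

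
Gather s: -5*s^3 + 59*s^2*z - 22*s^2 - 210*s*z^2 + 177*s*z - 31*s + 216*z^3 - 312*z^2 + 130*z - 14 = -5*s^3 + s^2*(59*z - 22) + s*(-210*z^2 + 177*z - 31) + 216*z^3 - 312*z^2 + 130*z - 14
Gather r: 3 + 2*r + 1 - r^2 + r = -r^2 + 3*r + 4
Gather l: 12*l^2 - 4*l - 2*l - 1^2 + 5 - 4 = 12*l^2 - 6*l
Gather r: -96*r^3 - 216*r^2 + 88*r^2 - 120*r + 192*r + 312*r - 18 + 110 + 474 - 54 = -96*r^3 - 128*r^2 + 384*r + 512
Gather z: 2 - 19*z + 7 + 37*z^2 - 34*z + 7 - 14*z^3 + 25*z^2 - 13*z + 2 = -14*z^3 + 62*z^2 - 66*z + 18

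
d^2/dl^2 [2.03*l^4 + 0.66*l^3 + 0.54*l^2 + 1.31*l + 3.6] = 24.36*l^2 + 3.96*l + 1.08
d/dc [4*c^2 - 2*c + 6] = 8*c - 2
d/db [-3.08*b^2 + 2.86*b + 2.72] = 2.86 - 6.16*b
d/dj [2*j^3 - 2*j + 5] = 6*j^2 - 2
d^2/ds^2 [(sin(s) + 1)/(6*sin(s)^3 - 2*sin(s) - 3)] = (144*sin(s)^7 + 324*sin(s)^6 - 168*sin(s)^5 - 222*sin(s)^4 + 138*sin(s)^3 - 146*sin(s)^2 - 105*sin(s) + 4)/(-6*sin(s)^3 + 2*sin(s) + 3)^3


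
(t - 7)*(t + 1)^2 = t^3 - 5*t^2 - 13*t - 7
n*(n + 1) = n^2 + n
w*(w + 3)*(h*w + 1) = h*w^3 + 3*h*w^2 + w^2 + 3*w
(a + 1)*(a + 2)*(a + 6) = a^3 + 9*a^2 + 20*a + 12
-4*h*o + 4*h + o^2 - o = (-4*h + o)*(o - 1)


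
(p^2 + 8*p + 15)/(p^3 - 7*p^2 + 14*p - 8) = (p^2 + 8*p + 15)/(p^3 - 7*p^2 + 14*p - 8)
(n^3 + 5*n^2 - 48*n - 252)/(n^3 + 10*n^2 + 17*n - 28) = (n^3 + 5*n^2 - 48*n - 252)/(n^3 + 10*n^2 + 17*n - 28)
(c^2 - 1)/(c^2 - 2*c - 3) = (c - 1)/(c - 3)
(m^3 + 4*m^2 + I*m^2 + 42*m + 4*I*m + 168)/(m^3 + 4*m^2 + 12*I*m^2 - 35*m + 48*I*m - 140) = (m - 6*I)/(m + 5*I)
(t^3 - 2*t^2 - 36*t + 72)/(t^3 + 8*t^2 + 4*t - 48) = (t - 6)/(t + 4)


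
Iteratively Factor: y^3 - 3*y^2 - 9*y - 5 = (y + 1)*(y^2 - 4*y - 5) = (y + 1)^2*(y - 5)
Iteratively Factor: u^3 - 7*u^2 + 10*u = (u - 2)*(u^2 - 5*u) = u*(u - 2)*(u - 5)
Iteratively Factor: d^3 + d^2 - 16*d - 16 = (d + 4)*(d^2 - 3*d - 4) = (d - 4)*(d + 4)*(d + 1)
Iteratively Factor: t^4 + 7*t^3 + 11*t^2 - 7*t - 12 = (t + 3)*(t^3 + 4*t^2 - t - 4) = (t - 1)*(t + 3)*(t^2 + 5*t + 4) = (t - 1)*(t + 3)*(t + 4)*(t + 1)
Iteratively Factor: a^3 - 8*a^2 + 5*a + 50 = (a - 5)*(a^2 - 3*a - 10) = (a - 5)^2*(a + 2)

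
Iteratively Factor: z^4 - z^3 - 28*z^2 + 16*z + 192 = (z + 4)*(z^3 - 5*z^2 - 8*z + 48) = (z - 4)*(z + 4)*(z^2 - z - 12) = (z - 4)*(z + 3)*(z + 4)*(z - 4)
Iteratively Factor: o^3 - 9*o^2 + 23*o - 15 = (o - 3)*(o^2 - 6*o + 5) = (o - 3)*(o - 1)*(o - 5)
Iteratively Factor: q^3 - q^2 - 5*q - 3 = (q - 3)*(q^2 + 2*q + 1) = (q - 3)*(q + 1)*(q + 1)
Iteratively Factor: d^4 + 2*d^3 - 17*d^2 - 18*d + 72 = (d - 2)*(d^3 + 4*d^2 - 9*d - 36) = (d - 2)*(d + 3)*(d^2 + d - 12) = (d - 2)*(d + 3)*(d + 4)*(d - 3)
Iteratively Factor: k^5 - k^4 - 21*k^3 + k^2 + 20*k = (k - 5)*(k^4 + 4*k^3 - k^2 - 4*k) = (k - 5)*(k - 1)*(k^3 + 5*k^2 + 4*k) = (k - 5)*(k - 1)*(k + 1)*(k^2 + 4*k) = k*(k - 5)*(k - 1)*(k + 1)*(k + 4)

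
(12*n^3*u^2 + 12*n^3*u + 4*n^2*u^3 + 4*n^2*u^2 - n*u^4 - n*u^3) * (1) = 12*n^3*u^2 + 12*n^3*u + 4*n^2*u^3 + 4*n^2*u^2 - n*u^4 - n*u^3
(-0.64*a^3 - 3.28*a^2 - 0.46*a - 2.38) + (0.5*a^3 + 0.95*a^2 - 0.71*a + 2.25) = -0.14*a^3 - 2.33*a^2 - 1.17*a - 0.13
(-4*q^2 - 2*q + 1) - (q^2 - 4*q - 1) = -5*q^2 + 2*q + 2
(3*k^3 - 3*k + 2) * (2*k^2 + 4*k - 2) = 6*k^5 + 12*k^4 - 12*k^3 - 8*k^2 + 14*k - 4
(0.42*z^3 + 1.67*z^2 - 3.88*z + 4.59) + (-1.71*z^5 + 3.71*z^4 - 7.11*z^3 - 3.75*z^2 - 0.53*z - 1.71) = -1.71*z^5 + 3.71*z^4 - 6.69*z^3 - 2.08*z^2 - 4.41*z + 2.88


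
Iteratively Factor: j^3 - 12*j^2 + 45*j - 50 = (j - 2)*(j^2 - 10*j + 25) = (j - 5)*(j - 2)*(j - 5)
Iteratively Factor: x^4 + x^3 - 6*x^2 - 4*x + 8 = (x - 2)*(x^3 + 3*x^2 - 4) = (x - 2)*(x + 2)*(x^2 + x - 2) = (x - 2)*(x - 1)*(x + 2)*(x + 2)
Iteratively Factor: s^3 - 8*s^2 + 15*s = (s)*(s^2 - 8*s + 15) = s*(s - 5)*(s - 3)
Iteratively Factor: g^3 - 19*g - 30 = (g + 2)*(g^2 - 2*g - 15) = (g + 2)*(g + 3)*(g - 5)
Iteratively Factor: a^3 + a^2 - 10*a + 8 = (a - 1)*(a^2 + 2*a - 8) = (a - 1)*(a + 4)*(a - 2)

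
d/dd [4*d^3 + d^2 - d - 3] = 12*d^2 + 2*d - 1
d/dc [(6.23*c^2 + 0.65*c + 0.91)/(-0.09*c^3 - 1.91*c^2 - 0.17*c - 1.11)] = (0.5607*c^4 + 0.117000000000001*c^3 + 0.4281*c^2 - 10.3544*c - 0.5668)/(0.0081*c^6 + 0.3438*c^5 + 3.6787*c^4 + 0.8492*c^3 + 4.2691*c^2 + 0.3774*c + 1.2321)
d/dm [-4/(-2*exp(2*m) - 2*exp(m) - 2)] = (-4*exp(m) - 2)*exp(m)/(exp(2*m) + exp(m) + 1)^2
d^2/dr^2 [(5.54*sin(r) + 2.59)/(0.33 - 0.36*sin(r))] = 21.4334705075446*(0.993816*sin(r)^2 + 0.910998*sin(r) - 1.987632)/(1.0*sin(r) - 0.916666666666667)^3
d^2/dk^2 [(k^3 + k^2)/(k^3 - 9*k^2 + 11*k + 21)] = 2*(10*k^3 - 63*k^2 + 441)/(k^6 - 30*k^5 + 363*k^4 - 2260*k^3 + 7623*k^2 - 13230*k + 9261)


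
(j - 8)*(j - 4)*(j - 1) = j^3 - 13*j^2 + 44*j - 32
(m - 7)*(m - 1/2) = m^2 - 15*m/2 + 7/2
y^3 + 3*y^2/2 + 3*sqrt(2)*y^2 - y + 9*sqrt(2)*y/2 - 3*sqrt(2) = (y - 1/2)*(y + 2)*(y + 3*sqrt(2))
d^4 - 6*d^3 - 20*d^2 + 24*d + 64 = (d - 8)*(d - 2)*(d + 2)^2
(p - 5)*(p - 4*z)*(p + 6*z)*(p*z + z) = p^4*z + 2*p^3*z^2 - 4*p^3*z - 24*p^2*z^3 - 8*p^2*z^2 - 5*p^2*z + 96*p*z^3 - 10*p*z^2 + 120*z^3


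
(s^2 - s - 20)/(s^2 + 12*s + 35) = (s^2 - s - 20)/(s^2 + 12*s + 35)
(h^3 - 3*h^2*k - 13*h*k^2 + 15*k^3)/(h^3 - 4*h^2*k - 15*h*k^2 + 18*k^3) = (h - 5*k)/(h - 6*k)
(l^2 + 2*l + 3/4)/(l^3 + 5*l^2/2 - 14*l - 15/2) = (l + 3/2)/(l^2 + 2*l - 15)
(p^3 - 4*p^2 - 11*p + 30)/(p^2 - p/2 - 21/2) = 2*(p^2 - 7*p + 10)/(2*p - 7)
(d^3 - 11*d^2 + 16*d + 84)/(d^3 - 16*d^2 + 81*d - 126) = (d + 2)/(d - 3)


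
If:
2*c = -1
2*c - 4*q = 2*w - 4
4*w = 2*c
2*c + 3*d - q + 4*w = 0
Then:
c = -1/2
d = 23/24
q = 7/8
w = -1/4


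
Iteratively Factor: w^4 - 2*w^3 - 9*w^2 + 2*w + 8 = (w + 1)*(w^3 - 3*w^2 - 6*w + 8) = (w + 1)*(w + 2)*(w^2 - 5*w + 4) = (w - 1)*(w + 1)*(w + 2)*(w - 4)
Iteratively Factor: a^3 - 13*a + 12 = (a + 4)*(a^2 - 4*a + 3) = (a - 1)*(a + 4)*(a - 3)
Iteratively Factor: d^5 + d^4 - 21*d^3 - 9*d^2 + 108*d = (d + 4)*(d^4 - 3*d^3 - 9*d^2 + 27*d) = (d - 3)*(d + 4)*(d^3 - 9*d) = d*(d - 3)*(d + 4)*(d^2 - 9) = d*(d - 3)^2*(d + 4)*(d + 3)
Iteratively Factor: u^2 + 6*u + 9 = (u + 3)*(u + 3)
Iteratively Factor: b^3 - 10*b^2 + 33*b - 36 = (b - 3)*(b^2 - 7*b + 12) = (b - 3)^2*(b - 4)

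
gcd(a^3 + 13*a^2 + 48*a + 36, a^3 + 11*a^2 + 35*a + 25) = a + 1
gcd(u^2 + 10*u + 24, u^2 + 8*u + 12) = u + 6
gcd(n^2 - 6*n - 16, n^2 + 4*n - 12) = 1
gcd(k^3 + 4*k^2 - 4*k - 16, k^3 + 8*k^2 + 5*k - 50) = k - 2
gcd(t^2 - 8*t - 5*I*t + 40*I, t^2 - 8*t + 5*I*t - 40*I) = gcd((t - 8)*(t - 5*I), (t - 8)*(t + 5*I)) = t - 8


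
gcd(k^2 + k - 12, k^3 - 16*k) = k + 4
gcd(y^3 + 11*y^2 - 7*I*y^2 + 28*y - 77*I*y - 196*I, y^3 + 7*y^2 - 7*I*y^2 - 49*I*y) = y^2 + y*(7 - 7*I) - 49*I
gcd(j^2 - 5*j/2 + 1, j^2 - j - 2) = j - 2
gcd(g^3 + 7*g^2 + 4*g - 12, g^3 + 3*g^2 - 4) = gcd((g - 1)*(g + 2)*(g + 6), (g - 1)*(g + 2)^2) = g^2 + g - 2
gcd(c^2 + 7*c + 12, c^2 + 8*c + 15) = c + 3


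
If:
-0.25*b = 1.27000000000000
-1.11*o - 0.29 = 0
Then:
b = -5.08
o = -0.26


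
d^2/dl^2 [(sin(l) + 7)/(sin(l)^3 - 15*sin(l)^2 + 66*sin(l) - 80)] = (-4*sin(l)^7 - 18*sin(l)^6 + 1200*sin(l)^5 - 9260*sin(l)^4 + 21588*sin(l)^3 + 11010*sin(l)^2 - 88780*sin(l) + 54744)/(sin(l)^3 - 15*sin(l)^2 + 66*sin(l) - 80)^3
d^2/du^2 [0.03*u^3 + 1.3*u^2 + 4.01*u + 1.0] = 0.18*u + 2.6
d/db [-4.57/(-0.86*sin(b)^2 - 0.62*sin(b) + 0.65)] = -(7.8604*sin(b) + 2.8334)*cos(b)/(0.86*sin(b)^2 + 0.62*sin(b) - 0.65)^2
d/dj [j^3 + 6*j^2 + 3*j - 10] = 3*j^2 + 12*j + 3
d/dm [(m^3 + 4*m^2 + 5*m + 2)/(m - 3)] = (2*m^3 - 5*m^2 - 24*m - 17)/(m^2 - 6*m + 9)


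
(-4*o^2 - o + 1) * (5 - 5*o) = 20*o^3 - 15*o^2 - 10*o + 5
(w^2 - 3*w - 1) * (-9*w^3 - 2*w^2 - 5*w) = -9*w^5 + 25*w^4 + 10*w^3 + 17*w^2 + 5*w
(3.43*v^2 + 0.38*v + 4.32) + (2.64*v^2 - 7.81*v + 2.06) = 6.07*v^2 - 7.43*v + 6.38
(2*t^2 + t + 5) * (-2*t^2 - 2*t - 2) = -4*t^4 - 6*t^3 - 16*t^2 - 12*t - 10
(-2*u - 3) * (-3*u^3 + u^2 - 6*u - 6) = 6*u^4 + 7*u^3 + 9*u^2 + 30*u + 18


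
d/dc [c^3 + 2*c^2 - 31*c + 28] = 3*c^2 + 4*c - 31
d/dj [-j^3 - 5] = -3*j^2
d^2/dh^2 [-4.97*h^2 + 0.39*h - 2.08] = -9.94000000000000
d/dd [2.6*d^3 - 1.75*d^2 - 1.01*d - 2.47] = 7.8*d^2 - 3.5*d - 1.01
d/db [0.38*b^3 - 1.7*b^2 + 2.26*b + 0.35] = 1.14*b^2 - 3.4*b + 2.26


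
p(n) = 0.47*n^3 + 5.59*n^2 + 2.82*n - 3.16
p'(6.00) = 120.66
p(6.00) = 316.52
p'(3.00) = 49.05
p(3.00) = 68.30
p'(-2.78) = -17.36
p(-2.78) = 22.10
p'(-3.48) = -19.01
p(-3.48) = 34.92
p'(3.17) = 52.43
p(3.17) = 76.92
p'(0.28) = 6.06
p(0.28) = -1.92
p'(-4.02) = -19.34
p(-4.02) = 45.31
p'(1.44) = 21.84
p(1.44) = 13.90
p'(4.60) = 84.08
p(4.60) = 173.84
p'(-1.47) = -10.57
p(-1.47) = 3.28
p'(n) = 1.41*n^2 + 11.18*n + 2.82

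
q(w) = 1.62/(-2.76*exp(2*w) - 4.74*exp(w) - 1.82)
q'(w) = 1.62*(5.52*exp(2*w) + 4.74*exp(w))/(-2.76*exp(2*w) - 4.74*exp(w) - 1.82)^2 = (8.9424*exp(w) + 7.6788)*exp(w)/(2.76*exp(2*w) + 4.74*exp(w) + 1.82)^2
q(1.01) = -0.05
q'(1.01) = 0.07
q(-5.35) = -0.88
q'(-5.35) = 0.01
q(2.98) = -0.00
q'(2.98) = 0.00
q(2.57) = -0.00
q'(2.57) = 0.01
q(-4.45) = -0.86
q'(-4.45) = 0.03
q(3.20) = -0.00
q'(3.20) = 0.00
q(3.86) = -0.00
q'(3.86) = 0.00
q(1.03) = -0.04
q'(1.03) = 0.07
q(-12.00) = -0.89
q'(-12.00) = 0.00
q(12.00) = 0.00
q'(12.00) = 0.00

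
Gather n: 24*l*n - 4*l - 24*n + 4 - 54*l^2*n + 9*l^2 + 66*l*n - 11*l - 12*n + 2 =9*l^2 - 15*l + n*(-54*l^2 + 90*l - 36) + 6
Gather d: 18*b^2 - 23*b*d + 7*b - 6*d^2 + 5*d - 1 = 18*b^2 + 7*b - 6*d^2 + d*(5 - 23*b) - 1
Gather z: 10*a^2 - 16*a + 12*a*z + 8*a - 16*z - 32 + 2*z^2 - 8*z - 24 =10*a^2 - 8*a + 2*z^2 + z*(12*a - 24) - 56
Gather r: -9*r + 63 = 63 - 9*r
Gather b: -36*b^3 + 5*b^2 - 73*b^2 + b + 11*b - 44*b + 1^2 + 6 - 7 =-36*b^3 - 68*b^2 - 32*b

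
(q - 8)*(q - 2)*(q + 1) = q^3 - 9*q^2 + 6*q + 16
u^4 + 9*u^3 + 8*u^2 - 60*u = u*(u - 2)*(u + 5)*(u + 6)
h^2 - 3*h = h*(h - 3)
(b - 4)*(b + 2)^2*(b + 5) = b^4 + 5*b^3 - 12*b^2 - 76*b - 80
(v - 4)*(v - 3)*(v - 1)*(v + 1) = v^4 - 7*v^3 + 11*v^2 + 7*v - 12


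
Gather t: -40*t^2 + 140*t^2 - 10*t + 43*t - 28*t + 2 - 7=100*t^2 + 5*t - 5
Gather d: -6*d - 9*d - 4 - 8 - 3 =-15*d - 15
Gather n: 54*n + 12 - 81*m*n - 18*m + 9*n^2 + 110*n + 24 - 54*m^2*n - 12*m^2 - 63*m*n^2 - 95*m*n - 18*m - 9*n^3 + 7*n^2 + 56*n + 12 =-12*m^2 - 36*m - 9*n^3 + n^2*(16 - 63*m) + n*(-54*m^2 - 176*m + 220) + 48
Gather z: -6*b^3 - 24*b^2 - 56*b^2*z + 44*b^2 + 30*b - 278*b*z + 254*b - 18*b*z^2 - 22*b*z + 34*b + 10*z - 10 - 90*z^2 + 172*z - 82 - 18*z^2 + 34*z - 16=-6*b^3 + 20*b^2 + 318*b + z^2*(-18*b - 108) + z*(-56*b^2 - 300*b + 216) - 108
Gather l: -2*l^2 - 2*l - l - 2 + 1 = -2*l^2 - 3*l - 1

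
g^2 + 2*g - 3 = (g - 1)*(g + 3)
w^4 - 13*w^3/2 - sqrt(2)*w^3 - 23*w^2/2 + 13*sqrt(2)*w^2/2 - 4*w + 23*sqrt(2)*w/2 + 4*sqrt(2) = (w - 8)*(w + 1/2)*(w + 1)*(w - sqrt(2))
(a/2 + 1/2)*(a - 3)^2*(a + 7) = a^4/2 + a^3 - 16*a^2 + 15*a + 63/2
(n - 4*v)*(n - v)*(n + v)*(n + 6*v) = n^4 + 2*n^3*v - 25*n^2*v^2 - 2*n*v^3 + 24*v^4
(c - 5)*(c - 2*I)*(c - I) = c^3 - 5*c^2 - 3*I*c^2 - 2*c + 15*I*c + 10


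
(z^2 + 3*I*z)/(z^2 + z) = (z + 3*I)/(z + 1)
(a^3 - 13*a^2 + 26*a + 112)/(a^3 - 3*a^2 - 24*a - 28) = (a - 8)/(a + 2)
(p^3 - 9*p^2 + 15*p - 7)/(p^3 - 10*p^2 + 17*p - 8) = (p - 7)/(p - 8)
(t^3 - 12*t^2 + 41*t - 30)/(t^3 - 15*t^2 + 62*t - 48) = (t - 5)/(t - 8)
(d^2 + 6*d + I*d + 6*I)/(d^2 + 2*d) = (d^2 + d*(6 + I) + 6*I)/(d*(d + 2))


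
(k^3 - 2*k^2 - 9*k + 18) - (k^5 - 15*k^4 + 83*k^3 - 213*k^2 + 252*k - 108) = -k^5 + 15*k^4 - 82*k^3 + 211*k^2 - 261*k + 126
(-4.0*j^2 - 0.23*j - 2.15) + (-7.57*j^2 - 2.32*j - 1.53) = -11.57*j^2 - 2.55*j - 3.68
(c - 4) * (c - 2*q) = c^2 - 2*c*q - 4*c + 8*q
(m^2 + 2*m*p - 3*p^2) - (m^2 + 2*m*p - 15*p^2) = 12*p^2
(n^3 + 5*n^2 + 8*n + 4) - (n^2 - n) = n^3 + 4*n^2 + 9*n + 4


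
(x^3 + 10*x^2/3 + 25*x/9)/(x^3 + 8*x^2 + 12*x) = (9*x^2 + 30*x + 25)/(9*(x^2 + 8*x + 12))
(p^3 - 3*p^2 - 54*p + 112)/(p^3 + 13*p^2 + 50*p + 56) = (p^2 - 10*p + 16)/(p^2 + 6*p + 8)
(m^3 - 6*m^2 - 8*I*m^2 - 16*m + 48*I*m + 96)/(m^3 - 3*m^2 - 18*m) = (m^2 - 8*I*m - 16)/(m*(m + 3))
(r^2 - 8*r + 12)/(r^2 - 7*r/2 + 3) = 2*(r - 6)/(2*r - 3)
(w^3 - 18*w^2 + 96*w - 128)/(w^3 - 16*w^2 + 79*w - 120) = (w^2 - 10*w + 16)/(w^2 - 8*w + 15)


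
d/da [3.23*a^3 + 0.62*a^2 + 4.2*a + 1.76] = 9.69*a^2 + 1.24*a + 4.2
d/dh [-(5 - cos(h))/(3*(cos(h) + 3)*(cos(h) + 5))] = (cos(h)^2 - 10*cos(h) - 55)*sin(h)/(3*(cos(h) + 3)^2*(cos(h) + 5)^2)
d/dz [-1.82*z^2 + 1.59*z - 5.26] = 1.59 - 3.64*z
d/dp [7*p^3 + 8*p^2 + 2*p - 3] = 21*p^2 + 16*p + 2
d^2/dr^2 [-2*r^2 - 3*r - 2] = -4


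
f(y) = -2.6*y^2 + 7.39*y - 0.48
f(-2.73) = -40.03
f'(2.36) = -4.88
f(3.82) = -10.19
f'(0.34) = 5.62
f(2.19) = 3.23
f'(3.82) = -12.47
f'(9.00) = -39.41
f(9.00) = -144.57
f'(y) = 7.39 - 5.2*y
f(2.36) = 2.48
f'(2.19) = -4.00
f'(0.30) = 5.83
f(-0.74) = -7.37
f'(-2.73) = 21.59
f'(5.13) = -19.29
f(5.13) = -30.99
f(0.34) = 1.73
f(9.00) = -144.57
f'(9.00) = -39.41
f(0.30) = 1.50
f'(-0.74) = 11.24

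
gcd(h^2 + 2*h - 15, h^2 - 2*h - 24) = 1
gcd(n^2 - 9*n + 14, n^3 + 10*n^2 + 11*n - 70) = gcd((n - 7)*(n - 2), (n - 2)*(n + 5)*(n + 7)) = n - 2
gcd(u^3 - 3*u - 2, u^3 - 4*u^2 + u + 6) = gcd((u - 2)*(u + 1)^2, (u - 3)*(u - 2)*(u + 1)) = u^2 - u - 2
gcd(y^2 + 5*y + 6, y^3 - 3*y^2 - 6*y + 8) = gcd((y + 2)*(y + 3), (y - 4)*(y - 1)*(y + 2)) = y + 2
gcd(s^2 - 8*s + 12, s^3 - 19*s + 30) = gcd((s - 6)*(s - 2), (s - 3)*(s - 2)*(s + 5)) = s - 2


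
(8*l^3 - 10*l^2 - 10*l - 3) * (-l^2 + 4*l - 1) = -8*l^5 + 42*l^4 - 38*l^3 - 27*l^2 - 2*l + 3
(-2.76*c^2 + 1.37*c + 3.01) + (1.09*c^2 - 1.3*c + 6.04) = -1.67*c^2 + 0.0700000000000001*c + 9.05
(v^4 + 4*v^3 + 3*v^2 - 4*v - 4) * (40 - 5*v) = -5*v^5 + 20*v^4 + 145*v^3 + 140*v^2 - 140*v - 160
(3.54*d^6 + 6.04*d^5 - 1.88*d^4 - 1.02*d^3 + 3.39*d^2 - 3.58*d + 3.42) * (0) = 0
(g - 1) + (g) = 2*g - 1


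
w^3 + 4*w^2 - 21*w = w*(w - 3)*(w + 7)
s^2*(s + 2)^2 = s^4 + 4*s^3 + 4*s^2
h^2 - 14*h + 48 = (h - 8)*(h - 6)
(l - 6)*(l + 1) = l^2 - 5*l - 6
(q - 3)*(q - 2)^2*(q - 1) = q^4 - 8*q^3 + 23*q^2 - 28*q + 12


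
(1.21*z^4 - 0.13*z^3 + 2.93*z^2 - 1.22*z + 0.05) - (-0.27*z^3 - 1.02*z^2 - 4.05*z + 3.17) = 1.21*z^4 + 0.14*z^3 + 3.95*z^2 + 2.83*z - 3.12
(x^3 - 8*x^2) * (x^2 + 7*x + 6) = x^5 - x^4 - 50*x^3 - 48*x^2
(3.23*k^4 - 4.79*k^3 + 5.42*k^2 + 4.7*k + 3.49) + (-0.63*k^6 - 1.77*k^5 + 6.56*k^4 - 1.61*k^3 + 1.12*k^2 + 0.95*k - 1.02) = -0.63*k^6 - 1.77*k^5 + 9.79*k^4 - 6.4*k^3 + 6.54*k^2 + 5.65*k + 2.47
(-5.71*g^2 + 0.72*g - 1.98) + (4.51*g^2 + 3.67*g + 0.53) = -1.2*g^2 + 4.39*g - 1.45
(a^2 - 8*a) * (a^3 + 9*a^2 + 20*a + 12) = a^5 + a^4 - 52*a^3 - 148*a^2 - 96*a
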